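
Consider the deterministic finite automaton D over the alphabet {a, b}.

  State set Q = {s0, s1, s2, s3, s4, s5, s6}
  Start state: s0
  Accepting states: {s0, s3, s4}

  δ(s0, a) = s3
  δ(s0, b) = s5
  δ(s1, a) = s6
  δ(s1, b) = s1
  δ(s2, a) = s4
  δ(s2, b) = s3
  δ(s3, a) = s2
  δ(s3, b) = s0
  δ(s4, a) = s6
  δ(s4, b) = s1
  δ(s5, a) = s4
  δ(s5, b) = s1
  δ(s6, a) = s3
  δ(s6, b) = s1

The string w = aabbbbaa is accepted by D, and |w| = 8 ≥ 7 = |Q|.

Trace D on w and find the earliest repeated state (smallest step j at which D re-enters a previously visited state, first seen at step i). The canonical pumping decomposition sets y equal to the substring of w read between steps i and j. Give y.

ab

Run of D on w = a a b b b b a a:
  step 0: s0  (start)
  step 1: s3  (read a: s0→s3)
  step 2: s2  (read a: s3→s2)
  step 3: s3  (read b: s2→s3)   ← first repeat (s3 seen earlier)
  step 4: s0  (read b: s3→s0)
  step 5: s5  (read b: s0→s5)
  step 6: s1  (read b: s5→s1)
  step 7: s6  (read a: s1→s6)
  step 8: s3  (read a: s6→s3)

So i = 1, j = 3, giving x = w[0:1] = a, y = w[1:3] = ab, z = w[3:8] = bbbaa.
Check: |xy| = 3 ≤ 7 and |y| = 2 ≥ 1. Reading y takes D from s3 back to s3, so every xyⁱz is accepted.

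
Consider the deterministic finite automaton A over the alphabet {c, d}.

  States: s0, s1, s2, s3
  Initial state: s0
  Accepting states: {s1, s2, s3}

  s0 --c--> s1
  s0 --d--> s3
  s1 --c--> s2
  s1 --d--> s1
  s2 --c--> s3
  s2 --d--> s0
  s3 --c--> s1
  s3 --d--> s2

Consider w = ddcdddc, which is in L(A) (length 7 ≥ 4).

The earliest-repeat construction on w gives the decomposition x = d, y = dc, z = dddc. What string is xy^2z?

xy^2z = d·dc·dc·dddc = ddcdcdddc.
Reading y = dc takes A from s3 back to s3, so after x·y·y the machine is still in s3, and z then leads to the accepting state s1. Hence ddcdcdddc ∈ L(A).

ddcdcdddc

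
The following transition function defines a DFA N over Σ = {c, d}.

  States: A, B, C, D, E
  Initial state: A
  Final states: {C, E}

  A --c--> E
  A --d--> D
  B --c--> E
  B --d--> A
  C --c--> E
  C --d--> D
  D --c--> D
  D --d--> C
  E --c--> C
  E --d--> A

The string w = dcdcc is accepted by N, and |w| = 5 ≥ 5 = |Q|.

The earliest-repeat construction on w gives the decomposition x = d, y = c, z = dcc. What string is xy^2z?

xy^2z = d·c·c·dcc = dccdcc.
Reading y = c takes N from D back to D, so after x·y·y the machine is still in D, and z then leads to the accepting state C. Hence dccdcc ∈ L(N).

dccdcc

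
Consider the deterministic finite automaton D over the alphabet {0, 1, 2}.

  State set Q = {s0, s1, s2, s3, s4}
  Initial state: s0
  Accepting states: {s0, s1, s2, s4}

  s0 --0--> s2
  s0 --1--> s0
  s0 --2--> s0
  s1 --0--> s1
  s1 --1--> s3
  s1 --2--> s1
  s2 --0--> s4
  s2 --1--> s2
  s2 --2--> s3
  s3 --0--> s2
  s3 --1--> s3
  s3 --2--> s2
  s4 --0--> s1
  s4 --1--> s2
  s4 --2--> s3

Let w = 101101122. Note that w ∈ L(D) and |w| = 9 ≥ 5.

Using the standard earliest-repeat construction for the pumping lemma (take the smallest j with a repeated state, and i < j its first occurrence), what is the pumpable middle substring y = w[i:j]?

Run of D on w = 1 0 1 1 0 1 1 2 2:
  step 0: s0  (start)
  step 1: s0  (read 1: s0→s0)   ← first repeat (s0 seen earlier)
  step 2: s2  (read 0: s0→s2)
  step 3: s2  (read 1: s2→s2)
  step 4: s2  (read 1: s2→s2)
  step 5: s4  (read 0: s2→s4)
  step 6: s2  (read 1: s4→s2)
  step 7: s2  (read 1: s2→s2)
  step 8: s3  (read 2: s2→s3)
  step 9: s2  (read 2: s3→s2)

So i = 0, j = 1, giving x = w[0:0] = ε, y = w[0:1] = 1, z = w[1:9] = 01101122.
Check: |xy| = 1 ≤ 5 and |y| = 1 ≥ 1. Reading y takes D from s0 back to s0, so every xyⁱz is accepted.

1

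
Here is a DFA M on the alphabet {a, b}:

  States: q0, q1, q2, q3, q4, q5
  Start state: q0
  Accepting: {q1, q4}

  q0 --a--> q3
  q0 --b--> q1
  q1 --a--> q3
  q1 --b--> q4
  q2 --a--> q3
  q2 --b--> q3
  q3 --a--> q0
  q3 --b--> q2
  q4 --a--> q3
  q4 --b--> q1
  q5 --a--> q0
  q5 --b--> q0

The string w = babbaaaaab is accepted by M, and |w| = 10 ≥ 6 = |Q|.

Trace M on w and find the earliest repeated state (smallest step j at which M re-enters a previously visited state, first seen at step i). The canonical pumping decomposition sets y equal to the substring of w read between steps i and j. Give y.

bb

State sequence: q0 -b-> q1 -a-> q3 -b-> q2 -b-> q3 -a-> q0 -a-> q3 -a-> q0 -a-> q3 -a-> q0 -b-> q1
First repeat at step 4: q3 was already visited.

So i = 2, j = 4, giving x = w[0:2] = ba, y = w[2:4] = bb, z = w[4:10] = aaaaab.
Check: |xy| = 4 ≤ 6 and |y| = 2 ≥ 1. Reading y takes M from q3 back to q3, so every xyⁱz is accepted.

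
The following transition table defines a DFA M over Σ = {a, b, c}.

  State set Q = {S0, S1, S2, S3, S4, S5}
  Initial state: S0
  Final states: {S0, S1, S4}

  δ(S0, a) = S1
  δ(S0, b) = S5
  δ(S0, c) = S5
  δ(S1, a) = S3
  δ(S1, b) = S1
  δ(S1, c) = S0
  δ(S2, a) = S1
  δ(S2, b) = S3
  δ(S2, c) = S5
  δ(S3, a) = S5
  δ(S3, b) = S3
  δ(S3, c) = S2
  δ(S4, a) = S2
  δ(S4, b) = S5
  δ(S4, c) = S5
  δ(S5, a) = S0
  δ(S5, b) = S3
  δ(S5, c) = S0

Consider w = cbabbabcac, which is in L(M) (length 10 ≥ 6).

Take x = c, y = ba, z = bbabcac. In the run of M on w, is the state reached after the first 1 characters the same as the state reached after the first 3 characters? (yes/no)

Run of M on the first 3 characters of w = c b a:
  step 0: S0  (start)
  step 1: S5  (read c: S0→S5)
  step 2: S3  (read b: S5→S3)
  step 3: S5  (read a: S3→S5)

After x (step 1): S5. After xy (step 3): S5.
They match, so y = ba drives M around a cycle from S5 back to itself; pumping y any number of times keeps M in S5 before reading z, and xyⁱz ∈ L(M) for every i ≥ 0.

yes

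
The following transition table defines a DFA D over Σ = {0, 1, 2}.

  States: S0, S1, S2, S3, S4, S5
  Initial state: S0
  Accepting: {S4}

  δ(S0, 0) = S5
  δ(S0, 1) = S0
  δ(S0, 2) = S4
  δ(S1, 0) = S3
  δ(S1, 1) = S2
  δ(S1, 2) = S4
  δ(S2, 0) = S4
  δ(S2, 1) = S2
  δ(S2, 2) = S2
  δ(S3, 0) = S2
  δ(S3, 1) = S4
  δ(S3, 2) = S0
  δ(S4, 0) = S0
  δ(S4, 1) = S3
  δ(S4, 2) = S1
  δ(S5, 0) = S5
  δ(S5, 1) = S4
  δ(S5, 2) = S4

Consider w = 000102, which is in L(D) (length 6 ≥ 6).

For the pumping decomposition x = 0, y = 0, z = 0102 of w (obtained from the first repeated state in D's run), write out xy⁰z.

00102

xy⁰z = xz = 0·0102 = 00102.
Reading y = 0 takes D from S5 back to S5, so after x the machine is still in S5, and z then leads to the accepting state S4. Hence 00102 ∈ L(D).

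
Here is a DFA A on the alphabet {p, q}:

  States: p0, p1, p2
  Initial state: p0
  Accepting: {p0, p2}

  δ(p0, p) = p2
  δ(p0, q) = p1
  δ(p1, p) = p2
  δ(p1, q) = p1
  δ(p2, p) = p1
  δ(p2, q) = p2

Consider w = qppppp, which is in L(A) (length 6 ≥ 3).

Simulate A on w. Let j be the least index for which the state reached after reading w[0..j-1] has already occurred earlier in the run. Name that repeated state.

Run of A on w = q p p p p p:
  step 0: p0  (start)
  step 1: p1  (read q: p0→p1)
  step 2: p2  (read p: p1→p2)
  step 3: p1  (read p: p2→p1)   ← first repeat (p1 seen earlier)
  step 4: p2  (read p: p1→p2)
  step 5: p1  (read p: p2→p1)
  step 6: p2  (read p: p1→p2)

The earliest repeat is at step j = 3: A is in p1, which it already visited at step i = 1.
With |Q| = 3, pigeonhole forces a state repeat no later than step 3; the substring read between the first and second visits to that state can be pumped.

p1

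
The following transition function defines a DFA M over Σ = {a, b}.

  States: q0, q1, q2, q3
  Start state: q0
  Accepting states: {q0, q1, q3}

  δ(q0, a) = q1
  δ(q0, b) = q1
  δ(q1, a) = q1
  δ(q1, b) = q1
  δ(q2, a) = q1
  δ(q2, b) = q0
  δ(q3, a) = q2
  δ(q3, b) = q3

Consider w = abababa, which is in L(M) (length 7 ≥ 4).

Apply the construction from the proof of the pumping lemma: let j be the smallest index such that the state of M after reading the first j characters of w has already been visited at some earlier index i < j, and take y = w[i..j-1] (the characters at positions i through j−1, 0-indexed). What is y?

b

State sequence: q0 -a-> q1 -b-> q1 -a-> q1 -b-> q1 -a-> q1 -b-> q1 -a-> q1
First repeat at step 2: q1 was already visited.

So i = 1, j = 2, giving x = w[0:1] = a, y = w[1:2] = b, z = w[2:7] = ababa.
Check: |xy| = 2 ≤ 4 and |y| = 1 ≥ 1. Reading y takes M from q1 back to q1, so every xyⁱz is accepted.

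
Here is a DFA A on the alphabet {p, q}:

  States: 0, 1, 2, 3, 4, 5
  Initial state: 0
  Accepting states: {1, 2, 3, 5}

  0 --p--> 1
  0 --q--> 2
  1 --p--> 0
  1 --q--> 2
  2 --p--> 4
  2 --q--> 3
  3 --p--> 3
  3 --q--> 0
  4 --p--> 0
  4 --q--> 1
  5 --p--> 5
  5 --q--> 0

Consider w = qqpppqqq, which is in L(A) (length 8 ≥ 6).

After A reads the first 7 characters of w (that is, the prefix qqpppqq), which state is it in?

State sequence: 0 -q-> 2 -q-> 3 -p-> 3 -p-> 3 -p-> 3 -q-> 0 -q-> 2

After reading 7 characters, A is in state 2.

2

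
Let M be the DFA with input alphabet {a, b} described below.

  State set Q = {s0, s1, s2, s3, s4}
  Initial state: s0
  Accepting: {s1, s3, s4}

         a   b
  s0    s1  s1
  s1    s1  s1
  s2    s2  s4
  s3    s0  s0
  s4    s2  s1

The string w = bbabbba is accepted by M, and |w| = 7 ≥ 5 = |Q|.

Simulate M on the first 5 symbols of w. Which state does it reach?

s1

State sequence: s0 -b-> s1 -b-> s1 -a-> s1 -b-> s1 -b-> s1

After reading 5 characters, M is in state s1.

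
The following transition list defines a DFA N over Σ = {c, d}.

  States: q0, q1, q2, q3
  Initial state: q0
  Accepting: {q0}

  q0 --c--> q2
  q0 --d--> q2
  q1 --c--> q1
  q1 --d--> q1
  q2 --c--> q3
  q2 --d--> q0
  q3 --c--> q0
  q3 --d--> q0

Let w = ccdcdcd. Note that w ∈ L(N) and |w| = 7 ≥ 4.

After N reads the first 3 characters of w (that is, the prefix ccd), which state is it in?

q0

State sequence: q0 -c-> q2 -c-> q3 -d-> q0

After reading 3 characters, N is in state q0.
(This kind of state-tracing is the core of the pumping-lemma construction: with 4 states, pigeonhole forces a repeat within the first 4 steps.)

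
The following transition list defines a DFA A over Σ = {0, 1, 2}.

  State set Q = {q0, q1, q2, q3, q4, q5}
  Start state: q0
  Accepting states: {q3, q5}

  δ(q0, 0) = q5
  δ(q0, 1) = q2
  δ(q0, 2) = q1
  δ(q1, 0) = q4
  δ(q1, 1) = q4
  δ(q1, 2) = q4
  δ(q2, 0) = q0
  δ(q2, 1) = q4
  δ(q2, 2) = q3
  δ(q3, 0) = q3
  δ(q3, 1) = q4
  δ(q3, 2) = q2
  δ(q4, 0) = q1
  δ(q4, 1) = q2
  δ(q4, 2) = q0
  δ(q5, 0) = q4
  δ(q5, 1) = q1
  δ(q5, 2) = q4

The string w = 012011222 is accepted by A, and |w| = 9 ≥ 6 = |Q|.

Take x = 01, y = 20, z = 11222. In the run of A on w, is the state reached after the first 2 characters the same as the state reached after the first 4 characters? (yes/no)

yes

State sequence: q0 -0-> q5 -1-> q1 -2-> q4 -0-> q1

After x (step 2): q1. After xy (step 4): q1.
They match, so y = 20 drives A around a cycle from q1 back to itself; pumping y any number of times keeps A in q1 before reading z, and xyⁱz ∈ L(A) for every i ≥ 0.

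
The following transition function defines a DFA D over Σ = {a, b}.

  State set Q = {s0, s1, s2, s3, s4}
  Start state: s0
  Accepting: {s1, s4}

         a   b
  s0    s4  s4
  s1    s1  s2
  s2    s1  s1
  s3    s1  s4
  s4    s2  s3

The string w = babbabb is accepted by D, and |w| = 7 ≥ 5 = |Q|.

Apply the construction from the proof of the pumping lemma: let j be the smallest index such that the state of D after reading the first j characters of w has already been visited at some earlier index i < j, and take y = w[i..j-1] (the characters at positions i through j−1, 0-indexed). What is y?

Run of D on w = b a b b a b b:
  step 0: s0  (start)
  step 1: s4  (read b: s0→s4)
  step 2: s2  (read a: s4→s2)
  step 3: s1  (read b: s2→s1)
  step 4: s2  (read b: s1→s2)   ← first repeat (s2 seen earlier)
  step 5: s1  (read a: s2→s1)
  step 6: s2  (read b: s1→s2)
  step 7: s1  (read b: s2→s1)

So i = 2, j = 4, giving x = w[0:2] = ba, y = w[2:4] = bb, z = w[4:7] = abb.
Check: |xy| = 4 ≤ 5 and |y| = 2 ≥ 1. Reading y takes D from s2 back to s2, so every xyⁱz is accepted.
The DFA has 5 states, so the proof of the pumping lemma guarantees a repeated state among the first 5+1 visited; the segment between the two visits is the pumpable y.

bb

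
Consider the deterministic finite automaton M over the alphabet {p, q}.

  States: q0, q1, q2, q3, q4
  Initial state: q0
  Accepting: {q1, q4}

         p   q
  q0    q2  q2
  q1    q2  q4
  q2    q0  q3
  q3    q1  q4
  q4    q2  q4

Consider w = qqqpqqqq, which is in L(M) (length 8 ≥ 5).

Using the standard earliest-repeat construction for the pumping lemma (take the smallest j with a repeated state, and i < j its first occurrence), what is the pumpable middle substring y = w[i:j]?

qqp

State sequence: q0 -q-> q2 -q-> q3 -q-> q4 -p-> q2 -q-> q3 -q-> q4 -q-> q4 -q-> q4
First repeat at step 4: q2 was already visited.

So i = 1, j = 4, giving x = w[0:1] = q, y = w[1:4] = qqp, z = w[4:8] = qqqq.
Check: |xy| = 4 ≤ 5 and |y| = 3 ≥ 1. Reading y takes M from q2 back to q2, so every xyⁱz is accepted.
The DFA has 5 states, so the proof of the pumping lemma guarantees a repeated state among the first 5+1 visited; the segment between the two visits is the pumpable y.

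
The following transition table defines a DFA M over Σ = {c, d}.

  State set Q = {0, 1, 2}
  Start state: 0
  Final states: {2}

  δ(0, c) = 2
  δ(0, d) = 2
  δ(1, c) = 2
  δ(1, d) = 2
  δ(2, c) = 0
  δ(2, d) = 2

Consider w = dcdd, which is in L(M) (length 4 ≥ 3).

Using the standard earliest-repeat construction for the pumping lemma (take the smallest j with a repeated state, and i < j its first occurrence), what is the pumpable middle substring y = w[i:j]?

State sequence: 0 -d-> 2 -c-> 0 -d-> 2 -d-> 2
First repeat at step 2: 0 was already visited.

So i = 0, j = 2, giving x = w[0:0] = ε, y = w[0:2] = dc, z = w[2:4] = dd.
Check: |xy| = 2 ≤ 3 and |y| = 2 ≥ 1. Reading y takes M from 0 back to 0, so every xyⁱz is accepted.
The DFA has 3 states, so the proof of the pumping lemma guarantees a repeated state among the first 3+1 visited; the segment between the two visits is the pumpable y.

dc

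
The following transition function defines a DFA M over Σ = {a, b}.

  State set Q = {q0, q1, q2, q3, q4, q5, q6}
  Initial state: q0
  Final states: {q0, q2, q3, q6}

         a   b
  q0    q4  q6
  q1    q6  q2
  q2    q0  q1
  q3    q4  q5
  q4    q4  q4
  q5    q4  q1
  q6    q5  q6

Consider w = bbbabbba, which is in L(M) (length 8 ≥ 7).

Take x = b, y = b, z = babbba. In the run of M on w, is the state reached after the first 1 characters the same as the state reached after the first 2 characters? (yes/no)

yes

State sequence: q0 -b-> q6 -b-> q6

After x (step 1): q6. After xy (step 2): q6.
They match, so y = b drives M around a cycle from q6 back to itself; pumping y any number of times keeps M in q6 before reading z, and xyⁱz ∈ L(M) for every i ≥ 0.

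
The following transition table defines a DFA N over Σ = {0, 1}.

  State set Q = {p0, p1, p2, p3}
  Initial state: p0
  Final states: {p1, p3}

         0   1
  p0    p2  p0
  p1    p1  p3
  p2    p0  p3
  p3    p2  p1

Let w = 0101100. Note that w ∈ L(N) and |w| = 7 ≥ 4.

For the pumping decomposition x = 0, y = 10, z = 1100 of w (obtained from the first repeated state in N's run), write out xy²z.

010101100

xy^2z = 0·10·10·1100 = 010101100.
Reading y = 10 takes N from p2 back to p2, so after x·y·y the machine is still in p2, and z then leads to the accepting state p1. Hence 010101100 ∈ L(N).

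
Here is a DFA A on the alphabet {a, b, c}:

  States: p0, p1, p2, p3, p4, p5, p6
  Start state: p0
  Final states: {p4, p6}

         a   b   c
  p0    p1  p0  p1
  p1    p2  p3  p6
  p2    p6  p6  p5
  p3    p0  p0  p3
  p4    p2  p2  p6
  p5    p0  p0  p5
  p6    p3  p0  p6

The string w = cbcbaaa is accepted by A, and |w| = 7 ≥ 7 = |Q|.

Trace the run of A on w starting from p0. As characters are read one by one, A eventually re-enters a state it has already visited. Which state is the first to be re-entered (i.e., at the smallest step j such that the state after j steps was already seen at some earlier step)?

State sequence: p0 -c-> p1 -b-> p3 -c-> p3 -b-> p0 -a-> p1 -a-> p2 -a-> p6
First repeat at step 3: p3 was already visited.

The earliest repeat is at step j = 3: A is in p3, which it already visited at step i = 2.
The DFA has 7 states, so the proof of the pumping lemma guarantees a repeated state among the first 7+1 visited; the segment between the two visits is the pumpable y.

p3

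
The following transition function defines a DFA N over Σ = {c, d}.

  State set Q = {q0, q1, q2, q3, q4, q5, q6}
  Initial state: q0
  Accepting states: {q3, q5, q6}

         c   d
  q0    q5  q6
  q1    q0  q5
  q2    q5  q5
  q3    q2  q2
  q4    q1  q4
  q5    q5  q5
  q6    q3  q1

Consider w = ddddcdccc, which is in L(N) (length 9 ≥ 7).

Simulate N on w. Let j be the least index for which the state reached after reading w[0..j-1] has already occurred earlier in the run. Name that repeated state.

q5

Run of N on w = d d d d c d c c c:
  step 0: q0  (start)
  step 1: q6  (read d: q0→q6)
  step 2: q1  (read d: q6→q1)
  step 3: q5  (read d: q1→q5)
  step 4: q5  (read d: q5→q5)   ← first repeat (q5 seen earlier)
  step 5: q5  (read c: q5→q5)
  step 6: q5  (read d: q5→q5)
  step 7: q5  (read c: q5→q5)
  step 8: q5  (read c: q5→q5)
  step 9: q5  (read c: q5→q5)

The earliest repeat is at step j = 4: N is in q5, which it already visited at step i = 3.
Since N has 7 states, any run of length ≥ 7 visits 7+1 states, so by pigeonhole some state repeats within the first 7 steps — that repeat gives the pumpable loop.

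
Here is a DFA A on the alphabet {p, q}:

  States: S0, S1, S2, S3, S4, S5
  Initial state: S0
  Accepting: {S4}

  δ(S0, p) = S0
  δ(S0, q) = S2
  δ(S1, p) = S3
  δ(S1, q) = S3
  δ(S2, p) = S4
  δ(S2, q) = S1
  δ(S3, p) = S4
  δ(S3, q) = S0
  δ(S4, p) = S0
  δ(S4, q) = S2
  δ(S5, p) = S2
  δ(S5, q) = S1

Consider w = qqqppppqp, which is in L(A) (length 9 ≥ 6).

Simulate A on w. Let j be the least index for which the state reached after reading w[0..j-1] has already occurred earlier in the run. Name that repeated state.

S0

Run of A on w = q q q p p p p q p:
  step 0: S0  (start)
  step 1: S2  (read q: S0→S2)
  step 2: S1  (read q: S2→S1)
  step 3: S3  (read q: S1→S3)
  step 4: S4  (read p: S3→S4)
  step 5: S0  (read p: S4→S0)   ← first repeat (S0 seen earlier)
  step 6: S0  (read p: S0→S0)
  step 7: S0  (read p: S0→S0)
  step 8: S2  (read q: S0→S2)
  step 9: S4  (read p: S2→S4)

The earliest repeat is at step j = 5: A is in S0, which it already visited at step i = 0.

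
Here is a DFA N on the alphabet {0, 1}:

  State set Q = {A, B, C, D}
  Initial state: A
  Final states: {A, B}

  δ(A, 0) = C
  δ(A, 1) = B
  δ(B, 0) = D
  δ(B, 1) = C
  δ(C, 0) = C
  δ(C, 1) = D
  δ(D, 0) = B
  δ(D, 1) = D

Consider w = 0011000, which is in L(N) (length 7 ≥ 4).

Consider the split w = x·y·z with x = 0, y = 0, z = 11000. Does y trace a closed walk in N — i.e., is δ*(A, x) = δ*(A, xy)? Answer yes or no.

yes

State sequence: A -0-> C -0-> C

After x (step 1): C. After xy (step 2): C.
They match, so y = 0 drives N around a cycle from C back to itself; pumping y any number of times keeps N in C before reading z, and xyⁱz ∈ L(N) for every i ≥ 0.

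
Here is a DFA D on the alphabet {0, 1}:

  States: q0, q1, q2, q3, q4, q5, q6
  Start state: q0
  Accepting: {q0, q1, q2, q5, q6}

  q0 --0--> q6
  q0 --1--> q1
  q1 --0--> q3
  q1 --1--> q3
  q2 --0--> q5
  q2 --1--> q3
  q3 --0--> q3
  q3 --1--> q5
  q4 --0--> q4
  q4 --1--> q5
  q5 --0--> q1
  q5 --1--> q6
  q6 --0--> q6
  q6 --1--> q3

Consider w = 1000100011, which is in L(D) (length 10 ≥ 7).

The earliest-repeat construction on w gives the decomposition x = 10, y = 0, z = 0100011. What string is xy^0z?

xy⁰z = xz = 10·0100011 = 100100011.
Reading y = 0 takes D from q3 back to q3, so after x the machine is still in q3, and z then leads to the accepting state q6. Hence 100100011 ∈ L(D).

100100011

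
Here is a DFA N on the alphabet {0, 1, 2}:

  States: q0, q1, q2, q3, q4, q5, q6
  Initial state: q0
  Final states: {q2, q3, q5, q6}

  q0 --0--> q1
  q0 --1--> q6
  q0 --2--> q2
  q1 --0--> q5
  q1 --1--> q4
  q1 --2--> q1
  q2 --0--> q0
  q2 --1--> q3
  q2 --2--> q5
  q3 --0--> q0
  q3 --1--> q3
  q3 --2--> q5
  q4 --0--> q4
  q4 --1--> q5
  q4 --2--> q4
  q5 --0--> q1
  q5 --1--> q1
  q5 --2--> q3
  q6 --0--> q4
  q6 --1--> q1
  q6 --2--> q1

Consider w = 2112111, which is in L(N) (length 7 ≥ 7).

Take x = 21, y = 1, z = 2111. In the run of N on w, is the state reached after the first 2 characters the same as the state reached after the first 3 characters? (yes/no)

yes

Run of N on the first 3 characters of w = 2 1 1:
  step 0: q0  (start)
  step 1: q2  (read 2: q0→q2)
  step 2: q3  (read 1: q2→q3)
  step 3: q3  (read 1: q3→q3)

After x (step 2): q3. After xy (step 3): q3.
They match, so y = 1 drives N around a cycle from q3 back to itself; pumping y any number of times keeps N in q3 before reading z, and xyⁱz ∈ L(N) for every i ≥ 0.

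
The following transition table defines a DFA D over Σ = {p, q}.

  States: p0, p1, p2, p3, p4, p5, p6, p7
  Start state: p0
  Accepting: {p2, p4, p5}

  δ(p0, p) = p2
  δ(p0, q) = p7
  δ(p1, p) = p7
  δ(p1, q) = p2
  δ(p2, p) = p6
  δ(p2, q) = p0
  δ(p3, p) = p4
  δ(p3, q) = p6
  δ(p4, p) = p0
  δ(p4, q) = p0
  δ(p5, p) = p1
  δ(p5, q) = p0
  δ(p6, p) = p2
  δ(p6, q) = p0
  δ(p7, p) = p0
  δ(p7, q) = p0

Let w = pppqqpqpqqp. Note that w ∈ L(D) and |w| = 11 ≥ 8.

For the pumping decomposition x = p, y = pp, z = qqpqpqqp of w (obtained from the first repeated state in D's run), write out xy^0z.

pqqpqpqqp

xy⁰z = xz = p·qqpqpqqp = pqqpqpqqp.
Reading y = pp takes D from p2 back to p2, so after x the machine is still in p2, and z then leads to the accepting state p2. Hence pqqpqpqqp ∈ L(D).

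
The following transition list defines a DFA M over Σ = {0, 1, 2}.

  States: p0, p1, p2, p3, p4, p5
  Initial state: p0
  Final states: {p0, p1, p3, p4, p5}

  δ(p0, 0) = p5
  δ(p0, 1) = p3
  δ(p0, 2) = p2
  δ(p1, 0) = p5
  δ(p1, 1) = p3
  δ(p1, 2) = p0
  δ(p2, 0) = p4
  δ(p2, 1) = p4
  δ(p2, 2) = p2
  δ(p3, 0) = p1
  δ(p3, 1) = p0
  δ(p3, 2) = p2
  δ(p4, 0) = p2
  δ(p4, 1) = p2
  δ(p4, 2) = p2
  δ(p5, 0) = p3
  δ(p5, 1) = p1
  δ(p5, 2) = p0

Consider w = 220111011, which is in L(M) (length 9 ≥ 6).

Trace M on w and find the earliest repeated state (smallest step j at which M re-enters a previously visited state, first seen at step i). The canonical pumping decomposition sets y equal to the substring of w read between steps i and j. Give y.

Run of M on w = 2 2 0 1 1 1 0 1 1:
  step 0: p0  (start)
  step 1: p2  (read 2: p0→p2)
  step 2: p2  (read 2: p2→p2)   ← first repeat (p2 seen earlier)
  step 3: p4  (read 0: p2→p4)
  step 4: p2  (read 1: p4→p2)
  step 5: p4  (read 1: p2→p4)
  step 6: p2  (read 1: p4→p2)
  step 7: p4  (read 0: p2→p4)
  step 8: p2  (read 1: p4→p2)
  step 9: p4  (read 1: p2→p4)

So i = 1, j = 2, giving x = w[0:1] = 2, y = w[1:2] = 2, z = w[2:9] = 0111011.
Check: |xy| = 2 ≤ 6 and |y| = 1 ≥ 1. Reading y takes M from p2 back to p2, so every xyⁱz is accepted.
The DFA has 6 states, so the proof of the pumping lemma guarantees a repeated state among the first 6+1 visited; the segment between the two visits is the pumpable y.

2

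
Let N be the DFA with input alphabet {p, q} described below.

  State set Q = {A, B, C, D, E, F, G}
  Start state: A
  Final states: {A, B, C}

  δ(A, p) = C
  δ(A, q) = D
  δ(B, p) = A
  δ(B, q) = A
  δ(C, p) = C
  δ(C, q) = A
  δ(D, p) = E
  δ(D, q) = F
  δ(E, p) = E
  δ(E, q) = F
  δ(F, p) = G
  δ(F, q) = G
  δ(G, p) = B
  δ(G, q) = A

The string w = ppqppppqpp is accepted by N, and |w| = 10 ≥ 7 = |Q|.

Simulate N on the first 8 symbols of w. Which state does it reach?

A

Run of N on the first 8 characters of w = p p q p p p p q:
  step 0: A  (start)
  step 1: C  (read p: A→C)
  step 2: C  (read p: C→C)
  step 3: A  (read q: C→A)
  step 4: C  (read p: A→C)
  step 5: C  (read p: C→C)
  step 6: C  (read p: C→C)
  step 7: C  (read p: C→C)
  step 8: A  (read q: C→A)

After reading 8 characters, N is in state A.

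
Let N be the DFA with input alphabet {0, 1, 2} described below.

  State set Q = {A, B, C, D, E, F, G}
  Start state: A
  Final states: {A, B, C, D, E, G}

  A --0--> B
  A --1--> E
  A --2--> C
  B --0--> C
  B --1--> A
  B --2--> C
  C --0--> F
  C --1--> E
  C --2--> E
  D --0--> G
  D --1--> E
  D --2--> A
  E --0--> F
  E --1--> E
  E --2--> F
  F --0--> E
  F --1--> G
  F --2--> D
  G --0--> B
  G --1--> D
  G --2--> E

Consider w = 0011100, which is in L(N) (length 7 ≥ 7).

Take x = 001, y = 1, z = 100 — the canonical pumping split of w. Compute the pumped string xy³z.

xy^3z = 001·1·1·1·100 = 001111100.
Reading y = 1 takes N from E back to E, so after x·y·y·y the machine is still in E, and z then leads to the accepting state E. Hence 001111100 ∈ L(N).

001111100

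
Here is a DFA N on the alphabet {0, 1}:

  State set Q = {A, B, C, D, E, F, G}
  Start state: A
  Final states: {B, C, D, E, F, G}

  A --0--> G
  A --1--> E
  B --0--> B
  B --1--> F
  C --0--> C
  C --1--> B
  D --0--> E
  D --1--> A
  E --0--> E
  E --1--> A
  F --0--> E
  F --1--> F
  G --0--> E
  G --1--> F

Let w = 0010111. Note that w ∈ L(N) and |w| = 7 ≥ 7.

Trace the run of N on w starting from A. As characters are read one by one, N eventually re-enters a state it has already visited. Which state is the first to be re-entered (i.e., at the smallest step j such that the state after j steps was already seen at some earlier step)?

A

Run of N on w = 0 0 1 0 1 1 1:
  step 0: A  (start)
  step 1: G  (read 0: A→G)
  step 2: E  (read 0: G→E)
  step 3: A  (read 1: E→A)   ← first repeat (A seen earlier)
  step 4: G  (read 0: A→G)
  step 5: F  (read 1: G→F)
  step 6: F  (read 1: F→F)
  step 7: F  (read 1: F→F)

The earliest repeat is at step j = 3: N is in A, which it already visited at step i = 0.
The DFA has 7 states, so the proof of the pumping lemma guarantees a repeated state among the first 7+1 visited; the segment between the two visits is the pumpable y.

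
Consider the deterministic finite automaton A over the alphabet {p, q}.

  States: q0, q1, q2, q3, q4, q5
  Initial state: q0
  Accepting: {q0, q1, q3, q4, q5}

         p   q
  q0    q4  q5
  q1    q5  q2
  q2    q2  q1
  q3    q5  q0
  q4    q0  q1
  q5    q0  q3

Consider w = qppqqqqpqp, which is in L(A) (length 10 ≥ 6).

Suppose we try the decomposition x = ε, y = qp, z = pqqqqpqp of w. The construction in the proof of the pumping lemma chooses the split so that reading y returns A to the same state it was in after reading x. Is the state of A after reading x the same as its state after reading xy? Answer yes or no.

Run of A on the first 2 characters of w = q p:
  step 0: q0  (start)
  step 1: q5  (read q: q0→q5)
  step 2: q0  (read p: q5→q0)

After x (step 0): q0. After xy (step 2): q0.
They match, so y = qp drives A around a cycle from q0 back to itself; pumping y any number of times keeps A in q0 before reading z, and xyⁱz ∈ L(A) for every i ≥ 0.

yes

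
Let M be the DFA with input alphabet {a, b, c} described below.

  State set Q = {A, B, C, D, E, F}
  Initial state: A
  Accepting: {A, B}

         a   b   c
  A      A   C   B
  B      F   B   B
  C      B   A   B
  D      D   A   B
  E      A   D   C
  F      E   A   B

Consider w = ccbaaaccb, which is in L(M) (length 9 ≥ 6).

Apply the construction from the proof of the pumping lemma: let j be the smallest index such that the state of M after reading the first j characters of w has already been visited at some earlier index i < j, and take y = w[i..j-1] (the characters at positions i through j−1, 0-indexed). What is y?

c

Run of M on w = c c b a a a c c b:
  step 0: A  (start)
  step 1: B  (read c: A→B)
  step 2: B  (read c: B→B)   ← first repeat (B seen earlier)
  step 3: B  (read b: B→B)
  step 4: F  (read a: B→F)
  step 5: E  (read a: F→E)
  step 6: A  (read a: E→A)
  step 7: B  (read c: A→B)
  step 8: B  (read c: B→B)
  step 9: B  (read b: B→B)

So i = 1, j = 2, giving x = w[0:1] = c, y = w[1:2] = c, z = w[2:9] = baaaccb.
Check: |xy| = 2 ≤ 6 and |y| = 1 ≥ 1. Reading y takes M from B back to B, so every xyⁱz is accepted.
The DFA has 6 states, so the proof of the pumping lemma guarantees a repeated state among the first 6+1 visited; the segment between the two visits is the pumpable y.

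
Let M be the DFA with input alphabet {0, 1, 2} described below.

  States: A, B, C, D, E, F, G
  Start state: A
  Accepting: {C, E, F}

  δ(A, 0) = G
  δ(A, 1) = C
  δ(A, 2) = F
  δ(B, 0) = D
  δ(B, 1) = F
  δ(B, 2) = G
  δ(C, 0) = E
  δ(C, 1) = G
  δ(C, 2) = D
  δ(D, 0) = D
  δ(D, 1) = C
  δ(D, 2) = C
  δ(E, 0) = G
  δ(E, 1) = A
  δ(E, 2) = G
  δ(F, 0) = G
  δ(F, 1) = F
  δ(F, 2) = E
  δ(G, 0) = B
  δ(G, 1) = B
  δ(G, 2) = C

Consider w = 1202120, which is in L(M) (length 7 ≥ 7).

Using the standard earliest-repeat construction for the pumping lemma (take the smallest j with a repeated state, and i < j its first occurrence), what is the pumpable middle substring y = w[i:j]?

0

Run of M on w = 1 2 0 2 1 2 0:
  step 0: A  (start)
  step 1: C  (read 1: A→C)
  step 2: D  (read 2: C→D)
  step 3: D  (read 0: D→D)   ← first repeat (D seen earlier)
  step 4: C  (read 2: D→C)
  step 5: G  (read 1: C→G)
  step 6: C  (read 2: G→C)
  step 7: E  (read 0: C→E)

So i = 2, j = 3, giving x = w[0:2] = 12, y = w[2:3] = 0, z = w[3:7] = 2120.
Check: |xy| = 3 ≤ 7 and |y| = 1 ≥ 1. Reading y takes M from D back to D, so every xyⁱz is accepted.
Pumping length from the standard proof: p = 7 (the number of states). The repeated state found above gives |xy| = j ≤ 7 and |y| = j − i ≥ 1.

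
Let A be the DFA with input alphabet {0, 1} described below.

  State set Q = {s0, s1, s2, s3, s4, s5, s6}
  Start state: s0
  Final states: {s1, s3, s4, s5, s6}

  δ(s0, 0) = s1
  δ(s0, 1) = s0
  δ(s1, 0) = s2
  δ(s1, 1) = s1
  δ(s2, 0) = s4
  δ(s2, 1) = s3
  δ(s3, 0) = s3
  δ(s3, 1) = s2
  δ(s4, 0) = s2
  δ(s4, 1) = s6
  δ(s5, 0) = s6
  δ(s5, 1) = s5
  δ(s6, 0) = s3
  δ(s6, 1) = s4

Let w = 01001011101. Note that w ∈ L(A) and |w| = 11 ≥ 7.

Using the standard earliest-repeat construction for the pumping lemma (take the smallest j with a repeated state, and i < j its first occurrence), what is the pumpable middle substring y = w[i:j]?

Run of A on w = 0 1 0 0 1 0 1 1 1 0 1:
  step 0: s0  (start)
  step 1: s1  (read 0: s0→s1)
  step 2: s1  (read 1: s1→s1)   ← first repeat (s1 seen earlier)
  step 3: s2  (read 0: s1→s2)
  step 4: s4  (read 0: s2→s4)
  step 5: s6  (read 1: s4→s6)
  step 6: s3  (read 0: s6→s3)
  step 7: s2  (read 1: s3→s2)
  step 8: s3  (read 1: s2→s3)
  step 9: s2  (read 1: s3→s2)
  step 10: s4  (read 0: s2→s4)
  step 11: s6  (read 1: s4→s6)

So i = 1, j = 2, giving x = w[0:1] = 0, y = w[1:2] = 1, z = w[2:11] = 001011101.
Check: |xy| = 2 ≤ 7 and |y| = 1 ≥ 1. Reading y takes A from s1 back to s1, so every xyⁱz is accepted.

1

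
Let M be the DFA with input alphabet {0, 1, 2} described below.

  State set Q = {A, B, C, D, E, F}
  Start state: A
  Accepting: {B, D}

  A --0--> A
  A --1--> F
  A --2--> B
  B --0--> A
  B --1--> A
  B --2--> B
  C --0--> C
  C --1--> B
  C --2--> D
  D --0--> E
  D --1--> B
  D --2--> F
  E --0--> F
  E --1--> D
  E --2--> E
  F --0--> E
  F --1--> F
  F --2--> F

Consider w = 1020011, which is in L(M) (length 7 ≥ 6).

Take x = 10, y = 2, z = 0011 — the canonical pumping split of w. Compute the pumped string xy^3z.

xy^3z = 10·2·2·2·0011 = 102220011.
Reading y = 2 takes M from E back to E, so after x·y·y·y the machine is still in E, and z then leads to the accepting state B. Hence 102220011 ∈ L(M).

102220011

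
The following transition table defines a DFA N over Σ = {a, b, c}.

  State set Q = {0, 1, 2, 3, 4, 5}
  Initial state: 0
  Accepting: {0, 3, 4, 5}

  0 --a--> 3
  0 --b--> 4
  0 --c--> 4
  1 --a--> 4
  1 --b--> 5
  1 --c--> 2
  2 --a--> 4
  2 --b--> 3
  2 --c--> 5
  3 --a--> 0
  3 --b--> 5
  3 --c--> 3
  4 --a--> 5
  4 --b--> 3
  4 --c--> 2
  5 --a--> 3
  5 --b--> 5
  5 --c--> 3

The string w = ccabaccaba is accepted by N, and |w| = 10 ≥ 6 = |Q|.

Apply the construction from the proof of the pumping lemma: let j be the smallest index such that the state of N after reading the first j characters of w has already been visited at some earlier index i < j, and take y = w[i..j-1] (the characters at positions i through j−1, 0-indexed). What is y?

ca

Run of N on w = c c a b a c c a b a:
  step 0: 0  (start)
  step 1: 4  (read c: 0→4)
  step 2: 2  (read c: 4→2)
  step 3: 4  (read a: 2→4)   ← first repeat (4 seen earlier)
  step 4: 3  (read b: 4→3)
  step 5: 0  (read a: 3→0)
  step 6: 4  (read c: 0→4)
  step 7: 2  (read c: 4→2)
  step 8: 4  (read a: 2→4)
  step 9: 3  (read b: 4→3)
  step 10: 0  (read a: 3→0)

So i = 1, j = 3, giving x = w[0:1] = c, y = w[1:3] = ca, z = w[3:10] = baccaba.
Check: |xy| = 3 ≤ 6 and |y| = 2 ≥ 1. Reading y takes N from 4 back to 4, so every xyⁱz is accepted.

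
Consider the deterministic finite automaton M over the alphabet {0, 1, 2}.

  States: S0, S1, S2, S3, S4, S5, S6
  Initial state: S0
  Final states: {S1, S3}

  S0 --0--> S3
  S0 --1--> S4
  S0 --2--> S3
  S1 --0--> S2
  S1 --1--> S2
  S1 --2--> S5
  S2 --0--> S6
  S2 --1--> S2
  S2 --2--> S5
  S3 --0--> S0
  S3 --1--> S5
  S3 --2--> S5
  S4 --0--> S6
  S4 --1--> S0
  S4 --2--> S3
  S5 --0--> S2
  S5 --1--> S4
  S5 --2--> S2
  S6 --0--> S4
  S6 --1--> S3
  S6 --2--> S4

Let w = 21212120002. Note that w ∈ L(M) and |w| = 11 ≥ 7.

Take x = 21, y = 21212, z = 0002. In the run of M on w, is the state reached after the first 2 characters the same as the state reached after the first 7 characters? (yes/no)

no

Run of M on the first 7 characters of w = 2 1 2 1 2 1 2:
  step 0: S0  (start)
  step 1: S3  (read 2: S0→S3)
  step 2: S5  (read 1: S3→S5)
  step 3: S2  (read 2: S5→S2)
  step 4: S2  (read 1: S2→S2)
  step 5: S5  (read 2: S2→S5)
  step 6: S4  (read 1: S5→S4)
  step 7: S3  (read 2: S4→S3)

After x (step 2): S5. After xy (step 7): S3.
They differ (S5 ≠ S3), so y is not a cycle from the state after x; this split is not the one the pumping-lemma construction produces, and pumping y need not keep the string in L(M).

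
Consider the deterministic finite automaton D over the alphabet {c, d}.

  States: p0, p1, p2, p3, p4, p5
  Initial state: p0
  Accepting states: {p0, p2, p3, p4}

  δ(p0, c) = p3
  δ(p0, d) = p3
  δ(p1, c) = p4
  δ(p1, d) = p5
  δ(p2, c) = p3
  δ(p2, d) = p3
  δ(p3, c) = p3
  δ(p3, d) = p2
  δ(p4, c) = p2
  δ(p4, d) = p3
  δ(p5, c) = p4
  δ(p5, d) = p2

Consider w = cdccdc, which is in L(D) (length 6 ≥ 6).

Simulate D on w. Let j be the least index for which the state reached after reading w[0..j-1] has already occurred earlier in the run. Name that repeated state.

State sequence: p0 -c-> p3 -d-> p2 -c-> p3 -c-> p3 -d-> p2 -c-> p3
First repeat at step 3: p3 was already visited.

The earliest repeat is at step j = 3: D is in p3, which it already visited at step i = 1.
With |Q| = 6, pigeonhole forces a state repeat no later than step 6; the substring read between the first and second visits to that state can be pumped.

p3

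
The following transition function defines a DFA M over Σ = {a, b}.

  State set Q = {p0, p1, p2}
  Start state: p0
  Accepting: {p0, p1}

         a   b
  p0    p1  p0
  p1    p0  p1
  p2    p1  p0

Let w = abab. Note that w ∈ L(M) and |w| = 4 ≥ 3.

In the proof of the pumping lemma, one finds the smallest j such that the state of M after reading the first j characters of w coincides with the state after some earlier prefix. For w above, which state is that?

State sequence: p0 -a-> p1 -b-> p1 -a-> p0 -b-> p0
First repeat at step 2: p1 was already visited.

The earliest repeat is at step j = 2: M is in p1, which it already visited at step i = 1.
With |Q| = 3, pigeonhole forces a state repeat no later than step 3; the substring read between the first and second visits to that state can be pumped.

p1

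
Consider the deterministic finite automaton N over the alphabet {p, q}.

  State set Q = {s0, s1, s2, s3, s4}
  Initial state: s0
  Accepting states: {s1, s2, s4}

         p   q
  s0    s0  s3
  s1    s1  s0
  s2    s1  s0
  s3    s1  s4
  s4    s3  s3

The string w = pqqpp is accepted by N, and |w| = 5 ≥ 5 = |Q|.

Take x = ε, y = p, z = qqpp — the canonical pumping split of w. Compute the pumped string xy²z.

ppqqpp

xy^2z = ε·p·p·qqpp = ppqqpp.
Reading y = p takes N from s0 back to s0, so after x·y·y the machine is still in s0, and z then leads to the accepting state s1. Hence ppqqpp ∈ L(N).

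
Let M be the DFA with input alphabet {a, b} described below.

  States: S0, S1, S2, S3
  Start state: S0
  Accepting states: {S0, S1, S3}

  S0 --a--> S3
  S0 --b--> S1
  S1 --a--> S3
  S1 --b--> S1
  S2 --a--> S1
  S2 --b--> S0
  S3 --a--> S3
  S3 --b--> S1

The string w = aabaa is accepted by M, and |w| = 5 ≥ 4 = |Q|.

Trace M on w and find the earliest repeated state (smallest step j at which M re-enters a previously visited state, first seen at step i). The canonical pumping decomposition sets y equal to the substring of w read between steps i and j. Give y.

a

State sequence: S0 -a-> S3 -a-> S3 -b-> S1 -a-> S3 -a-> S3
First repeat at step 2: S3 was already visited.

So i = 1, j = 2, giving x = w[0:1] = a, y = w[1:2] = a, z = w[2:5] = baa.
Check: |xy| = 2 ≤ 4 and |y| = 1 ≥ 1. Reading y takes M from S3 back to S3, so every xyⁱz is accepted.
With |Q| = 4, pigeonhole forces a state repeat no later than step 4; the substring read between the first and second visits to that state can be pumped.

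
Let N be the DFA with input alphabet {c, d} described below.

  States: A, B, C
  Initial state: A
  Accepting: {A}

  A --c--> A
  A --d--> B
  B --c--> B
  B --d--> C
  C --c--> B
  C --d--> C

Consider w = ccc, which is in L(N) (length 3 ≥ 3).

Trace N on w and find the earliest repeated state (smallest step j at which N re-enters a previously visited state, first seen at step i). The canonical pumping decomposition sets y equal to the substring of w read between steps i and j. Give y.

c

Run of N on w = c c c:
  step 0: A  (start)
  step 1: A  (read c: A→A)   ← first repeat (A seen earlier)
  step 2: A  (read c: A→A)
  step 3: A  (read c: A→A)

So i = 0, j = 1, giving x = w[0:0] = ε, y = w[0:1] = c, z = w[1:3] = cc.
Check: |xy| = 1 ≤ 3 and |y| = 1 ≥ 1. Reading y takes N from A back to A, so every xyⁱz is accepted.
Since N has 3 states, any run of length ≥ 3 visits 3+1 states, so by pigeonhole some state repeats within the first 3 steps — that repeat gives the pumpable loop.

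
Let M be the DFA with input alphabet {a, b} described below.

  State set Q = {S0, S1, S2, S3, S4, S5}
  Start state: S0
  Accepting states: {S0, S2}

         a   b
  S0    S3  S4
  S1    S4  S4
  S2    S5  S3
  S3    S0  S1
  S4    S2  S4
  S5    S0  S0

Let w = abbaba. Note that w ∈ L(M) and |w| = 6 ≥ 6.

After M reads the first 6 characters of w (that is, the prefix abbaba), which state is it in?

Run of M on the first 6 characters of w = a b b a b a:
  step 0: S0  (start)
  step 1: S3  (read a: S0→S3)
  step 2: S1  (read b: S3→S1)
  step 3: S4  (read b: S1→S4)
  step 4: S2  (read a: S4→S2)
  step 5: S3  (read b: S2→S3)
  step 6: S0  (read a: S3→S0)

After reading 6 characters, M is in state S0.
(This kind of state-tracing is the core of the pumping-lemma construction: with 6 states, pigeonhole forces a repeat within the first 6 steps.)

S0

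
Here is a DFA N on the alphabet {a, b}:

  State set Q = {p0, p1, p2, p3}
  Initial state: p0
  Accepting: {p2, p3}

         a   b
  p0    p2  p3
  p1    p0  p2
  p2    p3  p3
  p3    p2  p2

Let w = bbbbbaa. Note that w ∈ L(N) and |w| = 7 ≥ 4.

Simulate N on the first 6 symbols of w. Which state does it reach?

State sequence: p0 -b-> p3 -b-> p2 -b-> p3 -b-> p2 -b-> p3 -a-> p2

After reading 6 characters, N is in state p2.
(This kind of state-tracing is the core of the pumping-lemma construction: with 4 states, pigeonhole forces a repeat within the first 4 steps.)

p2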